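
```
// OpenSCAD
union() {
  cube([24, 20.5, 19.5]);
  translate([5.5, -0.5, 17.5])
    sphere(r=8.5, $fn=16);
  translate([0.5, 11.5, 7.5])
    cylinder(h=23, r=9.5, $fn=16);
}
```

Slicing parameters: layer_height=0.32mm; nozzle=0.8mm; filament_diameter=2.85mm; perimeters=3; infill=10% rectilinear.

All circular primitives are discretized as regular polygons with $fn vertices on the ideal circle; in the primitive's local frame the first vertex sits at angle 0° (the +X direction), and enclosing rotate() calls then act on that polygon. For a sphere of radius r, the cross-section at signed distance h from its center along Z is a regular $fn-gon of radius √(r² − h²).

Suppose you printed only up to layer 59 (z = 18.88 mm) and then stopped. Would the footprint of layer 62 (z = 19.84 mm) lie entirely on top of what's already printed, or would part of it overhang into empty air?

entirely on top

Compare the two slices. At z = 18.88: the 24×20.5 cube contributes its full rectangle (area 492.00 mm²); the sphere at (5.5, -0.5): section is a regular 16-gon, circumradius = √(r²−h²) = √(8.5²−1.38²) = 8.387 (area = (16/2)·8.387²·sin(360°/16) = 215.36 mm²); the r=9.5 cylinder at (0.5, 11.5) gives a regular 16-gon of circumradius 9.5 (constant along its height) (area = (16/2)·9.500²·sin(360°/16) = 276.30 mm²); Combining (union): the regions partially overlap — summed areas 983.66 mm² minus the doubly-counted overlap 240.14 mm² gives 743.52 mm² — area = 743.52 mm². At z = 19.84: the cube does not reach this height (z outside [0, 19.5]); the r=8.5 sphere at (5.5, -0.5) slices to a regular 16-gon of circumradius 8.172 (√(r²−h²) with h=2.34 from center) (area = (16/2)·8.172²·sin(360°/16) = 204.43 mm²); the r=9.5 cylinder at (0.5, 11.5) gives a regular 16-gon of circumradius 9.5 (constant along its height) (area = (16/2)·9.500²·sin(360°/16) = 276.30 mm²); Taking the union: the regions partially overlap — summed areas 480.73 mm² minus the doubly-counted overlap 35.26 mm² gives 445.47 mm² — area = 445.47 mm². Checking containment: the cross-section at z = 19.84 is a subset of the cross-section at z = 18.88.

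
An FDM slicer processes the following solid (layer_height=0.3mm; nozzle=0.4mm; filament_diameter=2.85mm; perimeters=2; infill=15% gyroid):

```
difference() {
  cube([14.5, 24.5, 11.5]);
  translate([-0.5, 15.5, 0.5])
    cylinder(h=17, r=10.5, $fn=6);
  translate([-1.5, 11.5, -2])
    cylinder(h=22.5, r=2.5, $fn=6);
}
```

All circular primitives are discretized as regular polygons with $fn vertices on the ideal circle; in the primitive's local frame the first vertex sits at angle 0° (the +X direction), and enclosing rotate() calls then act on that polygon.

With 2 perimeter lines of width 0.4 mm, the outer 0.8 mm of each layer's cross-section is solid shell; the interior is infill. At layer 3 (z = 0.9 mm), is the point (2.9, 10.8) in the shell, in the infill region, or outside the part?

outside

At z = 0.9 mm: the cube (footprint 14.5×24.5) is included at this height; the cylinder at (-0.5, 15.5): section is a regular 6-gon, circumradius r=10.5; the r=2.5 cylinder at (-1.5, 11.5) contributes a regular 6-gon of circumradius 2.5; After the difference (first − rest): starting from the 14.5×24.5 cube, the r=10.5 cylinder at (-0.5, 15.5) partially overlaps it — only the 133.68 mm² overlap (of its 286.44 mm²) is removed, clipping the outline; the r=2.5 cylinder at (-1.5, 11.5) misses the remaining region (no effect) — 1 connected region. Overall, the cross-section is a single solid region. The nearest boundary edge runs (4.75, 6.41)→(10.00, 15.50); distance from the point to it = 3.80 mm. The point is not inside any of the regions above, so it lies outside the cross-section (3.80 mm from the nearest boundary).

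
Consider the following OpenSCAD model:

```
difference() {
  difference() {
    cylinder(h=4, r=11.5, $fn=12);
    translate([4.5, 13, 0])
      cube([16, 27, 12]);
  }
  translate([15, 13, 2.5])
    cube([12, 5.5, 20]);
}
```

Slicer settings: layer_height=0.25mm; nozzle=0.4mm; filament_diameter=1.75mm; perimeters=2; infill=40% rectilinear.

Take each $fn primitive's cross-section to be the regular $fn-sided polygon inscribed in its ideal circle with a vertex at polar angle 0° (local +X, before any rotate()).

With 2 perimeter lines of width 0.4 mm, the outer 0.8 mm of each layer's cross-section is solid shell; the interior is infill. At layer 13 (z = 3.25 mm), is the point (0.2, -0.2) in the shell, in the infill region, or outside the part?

At z = 3.25 mm: the cylinder: section is a regular 12-gon, circumradius r=11.5; the cube at (4.5, 13) (footprint 16×27) is included at this height; Subtracting the remaining from the first: starting from the r=11.5 cylinder, the 16×27 cube at (4.5, 13) misses the remaining region (no effect) — 1 connected region; the 12×5.5 cube at (15, 13) contributes its full rectangle; After the difference (first − rest): starting from the result so far, the 12×5.5 cube at (15, 13) misses the remaining region (no effect) — 1 connected region. Overall, the cross-section is a single solid region. The nearest boundary edge runs (9.96, -5.75)→(5.75, -9.96); distance from the point to it = 10.83 mm. The point is inside the cross-section and 10.83 mm from the nearest boundary — more than the 0.8 mm shell width (2 × 0.4), so it's in the infill interior.

infill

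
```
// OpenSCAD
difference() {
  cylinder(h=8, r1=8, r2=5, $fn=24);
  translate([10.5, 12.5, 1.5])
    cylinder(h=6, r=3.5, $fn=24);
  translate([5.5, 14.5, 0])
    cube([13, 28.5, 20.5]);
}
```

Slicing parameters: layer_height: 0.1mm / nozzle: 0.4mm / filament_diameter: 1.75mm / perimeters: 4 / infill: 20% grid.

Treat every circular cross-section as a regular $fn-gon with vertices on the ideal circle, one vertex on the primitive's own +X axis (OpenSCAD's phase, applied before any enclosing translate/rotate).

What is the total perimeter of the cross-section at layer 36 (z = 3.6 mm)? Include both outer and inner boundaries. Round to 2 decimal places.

At z = 3.6 mm: the cone: at t=0.450 of its height the radius interpolates to r₁+(r₂−r₁)t = 6.650, giving a regular 24-gon of that circumradius (perimeter = 2·24·6.650·sin(180°/24) = 41.66 mm); the r=3.5 cylinder at (10.5, 12.5) gives a regular 24-gon of circumradius 3.5 (constant along its height) (perimeter = 2·24·3.500·sin(180°/24) = 21.93 mm); the cube at (5.5, 14.5) is present — its section is the full 13×28.5 rectangle (perimeter 83.00 mm); Subtracting the remaining from the first: starting from the cone, the r=3.5 cylinder at (10.5, 12.5) misses the remaining region (no effect); the 13×28.5 cube at (5.5, 14.5) misses the remaining region (no effect) — boundary = 41.66 mm. Overall, the cross-section is a single solid region. Total boundary length (outer) = 41.66 mm.

41.66 mm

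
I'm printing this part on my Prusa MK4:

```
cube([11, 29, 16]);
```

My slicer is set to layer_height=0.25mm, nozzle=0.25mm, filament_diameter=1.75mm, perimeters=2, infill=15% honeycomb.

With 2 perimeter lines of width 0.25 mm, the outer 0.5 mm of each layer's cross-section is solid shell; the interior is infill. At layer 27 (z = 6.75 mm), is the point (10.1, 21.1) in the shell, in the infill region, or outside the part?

infill

At z = 6.75 mm: the cube (footprint 11×29) is included at this height. Overall, the cross-section is a single solid region. The nearest boundary edge runs (11.00, 0.00)→(11.00, 29.00); distance from the point to it = 0.90 mm. The point is inside the cross-section and 0.90 mm from the nearest boundary — more than the 0.5 mm shell width (2 × 0.25), so it's in the infill interior.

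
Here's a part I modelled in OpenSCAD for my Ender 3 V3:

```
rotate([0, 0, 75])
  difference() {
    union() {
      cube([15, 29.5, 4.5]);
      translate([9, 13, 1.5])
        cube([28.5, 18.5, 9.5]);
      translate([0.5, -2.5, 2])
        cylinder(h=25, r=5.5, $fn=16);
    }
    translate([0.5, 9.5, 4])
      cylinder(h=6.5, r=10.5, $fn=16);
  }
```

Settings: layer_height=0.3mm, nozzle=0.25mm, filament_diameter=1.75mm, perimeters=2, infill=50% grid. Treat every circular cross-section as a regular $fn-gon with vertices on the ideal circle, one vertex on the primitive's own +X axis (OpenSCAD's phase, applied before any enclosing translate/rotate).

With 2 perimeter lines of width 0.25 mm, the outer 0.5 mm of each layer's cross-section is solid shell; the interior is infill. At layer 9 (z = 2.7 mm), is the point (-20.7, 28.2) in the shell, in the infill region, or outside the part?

infill

At z = 2.7 mm: the cube is present — its section is the full 15×29.5 rectangle; the 28.5×18.5 cube at (9, 13) contributes its full rectangle; the cylinder at (0.5, -2.5): section is a regular 16-gon, circumradius r=5.5; Combining (union): the regions partially overlap (shared area 110.54 mm²), so overlapping operands fuse into one piece — 1 connected region; the cylinder at (0.5, 9.5) is absent (z outside [4, 10.5]); Subtracting the remaining from the first: none of the subtracted shapes is present at this height, so that combined region is unchanged — 1 connected region; (whole slice rotated 75° about Z — lengths, areas and connectivity unchanged). Overall, the cross-section is a single solid region. Undo the 75° rotation: the query point maps to (21.882, 27.293) in the un-rotated model frame. The nearest boundary edge runs (9.00, 31.50)→(37.50, 31.50); distance from the point to it = 4.21 mm. The point is inside the cross-section and 4.21 mm from the nearest boundary — more than the 0.5 mm shell width (2 × 0.25), so it's in the infill interior.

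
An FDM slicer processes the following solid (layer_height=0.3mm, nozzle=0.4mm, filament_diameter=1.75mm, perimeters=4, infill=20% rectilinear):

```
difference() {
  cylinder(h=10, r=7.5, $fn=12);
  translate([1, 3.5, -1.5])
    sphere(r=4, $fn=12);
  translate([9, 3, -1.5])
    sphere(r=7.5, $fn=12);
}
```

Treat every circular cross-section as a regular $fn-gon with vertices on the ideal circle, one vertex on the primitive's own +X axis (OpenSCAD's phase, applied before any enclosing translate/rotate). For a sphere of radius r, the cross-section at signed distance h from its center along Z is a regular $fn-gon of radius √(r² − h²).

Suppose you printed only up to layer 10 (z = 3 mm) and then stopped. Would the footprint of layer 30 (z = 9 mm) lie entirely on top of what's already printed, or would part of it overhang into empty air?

Compare the two slices. At z = 3: the r=7.5 cylinder gives a regular 12-gon of circumradius 7.5 (constant along its height) (area = (12/2)·7.500²·sin(360°/12) = 168.75 mm²); the sphere at (1, 3.5) is absent (|z−center|=4.500 > r=4); the r=7.5 sphere at (9, 3) contributes a regular 12-gon of circumradius √(7.5²−4.5²) = 6.000 (area = (12/2)·6.000²·sin(360°/12) = 108.00 mm²); Taking the first minus the rest: starting from the r=7.5 cylinder (168.75 mm²), the r=7.5 sphere at (9, 3) partially overlaps it — only the 23.12 mm² overlap (of its 108.00 mm²) is removed, clipping the outline — area = 145.63 mm². At z = 9: the cylinder: section is a regular 12-gon, circumradius r=7.5 (area = (12/2)·7.500²·sin(360°/12) = 168.75 mm²); the sphere at (1, 3.5) is not intersected at this z (|z−center|=10.500 > r=4); the sphere at (9, 3) is absent (|z−center|=10.500 > r=7.5); After the difference (first − rest): none of the subtracted shapes is present at this height, so the r=7.5 cylinder is unchanged — area = 168.75 mm². Checking containment: at z = 9 the cross-section extends beyond the z = 3 cross-section by about 23.12 mm².

part overhangs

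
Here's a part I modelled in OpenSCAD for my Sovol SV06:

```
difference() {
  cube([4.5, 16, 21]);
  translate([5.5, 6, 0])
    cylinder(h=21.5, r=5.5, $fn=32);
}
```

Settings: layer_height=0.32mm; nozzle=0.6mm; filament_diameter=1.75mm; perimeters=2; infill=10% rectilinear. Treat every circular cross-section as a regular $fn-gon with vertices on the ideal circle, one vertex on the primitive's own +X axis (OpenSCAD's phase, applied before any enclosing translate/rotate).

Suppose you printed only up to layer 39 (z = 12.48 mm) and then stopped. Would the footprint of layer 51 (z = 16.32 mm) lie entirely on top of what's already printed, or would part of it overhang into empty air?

Compare the two slices. At z = 12.48: the cube (footprint 4.5×16) is included at this height (area 72.00 mm²); the cylinder at (5.5, 6): section is a regular 32-gon, circumradius r=5.5 (area = (32/2)·5.500²·sin(360°/32) = 94.42 mm²); Taking the first minus the rest: starting from the 4.5×16 cube (72.00 mm²), the r=5.5 cylinder at (5.5, 6) partially overlaps it — only the 36.31 mm² overlap (of its 94.42 mm²) is removed, clipping the outline — area = 35.69 mm². At z = 16.32: the cube is present — its section is the full 4.5×16 rectangle (area 72.00 mm²); the r=5.5 cylinder at (5.5, 6) gives a regular 32-gon of circumradius 5.5 (constant along its height) (area = (32/2)·5.500²·sin(360°/32) = 94.42 mm²); Taking the first minus the rest: starting from the 4.5×16 cube (72.00 mm²), the r=5.5 cylinder at (5.5, 6) partially overlaps it — only the 36.31 mm² overlap (of its 94.42 mm²) is removed, clipping the outline — area = 35.69 mm². Checking containment: the cross-section at z = 16.32 is a subset of the cross-section at z = 12.48.

entirely on top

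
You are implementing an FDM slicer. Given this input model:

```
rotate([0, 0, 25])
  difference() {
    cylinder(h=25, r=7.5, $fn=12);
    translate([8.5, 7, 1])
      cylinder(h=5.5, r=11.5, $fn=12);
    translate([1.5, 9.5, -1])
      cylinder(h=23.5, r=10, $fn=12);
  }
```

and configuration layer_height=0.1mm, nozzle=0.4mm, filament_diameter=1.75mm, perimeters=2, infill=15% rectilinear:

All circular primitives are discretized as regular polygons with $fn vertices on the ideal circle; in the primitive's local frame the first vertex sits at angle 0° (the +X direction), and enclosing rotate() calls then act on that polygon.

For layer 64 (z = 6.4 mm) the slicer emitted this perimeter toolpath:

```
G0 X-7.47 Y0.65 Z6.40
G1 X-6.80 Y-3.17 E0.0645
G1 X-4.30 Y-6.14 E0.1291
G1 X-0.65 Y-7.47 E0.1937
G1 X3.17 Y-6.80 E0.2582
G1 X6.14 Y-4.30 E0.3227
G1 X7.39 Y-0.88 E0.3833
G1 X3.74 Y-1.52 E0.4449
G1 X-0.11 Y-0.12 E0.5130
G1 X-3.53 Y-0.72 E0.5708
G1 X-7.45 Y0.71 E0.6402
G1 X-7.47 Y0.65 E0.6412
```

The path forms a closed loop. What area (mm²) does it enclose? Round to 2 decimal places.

Apply the shoelace formula to the sequence of (X, Y) vertices; enclosed area = 75.32 mm².

75.32 mm²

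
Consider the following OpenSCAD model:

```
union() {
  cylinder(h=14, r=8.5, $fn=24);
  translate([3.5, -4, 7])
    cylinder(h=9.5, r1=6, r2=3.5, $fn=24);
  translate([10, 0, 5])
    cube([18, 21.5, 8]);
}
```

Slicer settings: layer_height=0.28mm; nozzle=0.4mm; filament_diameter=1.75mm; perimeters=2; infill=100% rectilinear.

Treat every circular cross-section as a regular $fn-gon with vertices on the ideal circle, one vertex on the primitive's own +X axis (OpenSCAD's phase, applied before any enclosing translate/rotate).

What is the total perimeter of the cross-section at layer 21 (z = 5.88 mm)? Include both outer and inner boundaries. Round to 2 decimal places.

132.25 mm

At z = 5.88 mm: the cylinder: section is a regular 24-gon, circumradius r=8.5 (perimeter = 2·24·8.500·sin(180°/24) = 53.25 mm); the cone at (3.5, -4) does not reach this height (z outside [7, 16.5]); the cube at (10, 0) is present — its section is the full 18×21.5 rectangle (perimeter 79.00 mm); Combining (union): the 2 present regions are separate (no shared area or edge), so areas and boundary lengths simply add and each stays a separate island — boundary = 132.25 mm. Overall, the cross-section has 2 separate islands. Total boundary length (outer) = 132.25 mm.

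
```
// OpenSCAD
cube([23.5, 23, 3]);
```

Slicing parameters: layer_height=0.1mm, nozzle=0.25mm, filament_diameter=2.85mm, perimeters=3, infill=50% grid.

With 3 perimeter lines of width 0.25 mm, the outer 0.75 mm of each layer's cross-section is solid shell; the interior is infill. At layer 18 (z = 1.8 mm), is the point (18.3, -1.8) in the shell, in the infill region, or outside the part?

At z = 1.8 mm: the 23.5×23 cube contributes its full rectangle. Overall, the cross-section is a single solid region. The nearest boundary edge runs (0.00, 0.00)→(23.50, 0.00); distance from the point to it = 1.80 mm. The point is not inside any of the regions above, so it lies outside the cross-section (1.80 mm from the nearest boundary).

outside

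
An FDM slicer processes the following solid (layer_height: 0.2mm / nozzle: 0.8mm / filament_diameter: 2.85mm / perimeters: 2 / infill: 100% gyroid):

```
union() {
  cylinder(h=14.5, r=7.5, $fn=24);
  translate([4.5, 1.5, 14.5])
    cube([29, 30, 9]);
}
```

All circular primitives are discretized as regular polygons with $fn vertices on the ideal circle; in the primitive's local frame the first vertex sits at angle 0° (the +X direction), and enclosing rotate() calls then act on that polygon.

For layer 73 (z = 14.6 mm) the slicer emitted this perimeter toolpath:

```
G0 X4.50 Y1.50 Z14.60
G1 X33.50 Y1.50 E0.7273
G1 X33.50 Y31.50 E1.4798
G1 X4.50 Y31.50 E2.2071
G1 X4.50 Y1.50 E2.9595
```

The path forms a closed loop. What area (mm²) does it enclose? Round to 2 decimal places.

870.00 mm²

Apply the shoelace formula to the sequence of (X, Y) vertices; enclosed area = 870.00 mm².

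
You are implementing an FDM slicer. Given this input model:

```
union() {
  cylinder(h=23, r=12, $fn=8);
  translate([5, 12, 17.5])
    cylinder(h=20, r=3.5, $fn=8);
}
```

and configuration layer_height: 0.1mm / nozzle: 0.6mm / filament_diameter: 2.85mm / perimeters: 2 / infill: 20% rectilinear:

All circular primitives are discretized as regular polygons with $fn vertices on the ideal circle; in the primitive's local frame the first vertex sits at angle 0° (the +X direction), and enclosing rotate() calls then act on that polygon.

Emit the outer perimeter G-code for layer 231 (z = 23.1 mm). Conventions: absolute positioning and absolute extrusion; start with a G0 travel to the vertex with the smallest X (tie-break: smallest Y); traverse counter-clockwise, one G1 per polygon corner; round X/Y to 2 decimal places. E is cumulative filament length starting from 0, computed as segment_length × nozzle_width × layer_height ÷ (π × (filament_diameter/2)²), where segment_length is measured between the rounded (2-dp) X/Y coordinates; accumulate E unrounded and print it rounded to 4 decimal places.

G0 X1.50 Y12.00 Z23.10
G1 X2.53 Y9.53 E0.0252
G1 X5.00 Y8.50 E0.0503
G1 X7.47 Y9.53 E0.0755
G1 X8.50 Y12.00 E0.1007
G1 X7.47 Y14.47 E0.1258
G1 X5.00 Y15.50 E0.1510
G1 X2.53 Y14.47 E0.1762
G1 X1.50 Y12.00 E0.2014

At z = 23.1 mm: the cylinder does not reach this height (z outside [0, 23]); the r=3.5 cylinder at (5, 12) gives a regular 8-gon of circumradius 3.5 (constant along its height); Taking the union: only the r=3.5 cylinder at (5, 12) is present, so the union is just that shape — 1 connected region. The outline is a single polygon with 8 vertices. Extrusion per mm of travel: 0.6 × 0.1 / (π × 1.425²) = 0.009405. Accumulating E over each segment gives final E = 0.2014.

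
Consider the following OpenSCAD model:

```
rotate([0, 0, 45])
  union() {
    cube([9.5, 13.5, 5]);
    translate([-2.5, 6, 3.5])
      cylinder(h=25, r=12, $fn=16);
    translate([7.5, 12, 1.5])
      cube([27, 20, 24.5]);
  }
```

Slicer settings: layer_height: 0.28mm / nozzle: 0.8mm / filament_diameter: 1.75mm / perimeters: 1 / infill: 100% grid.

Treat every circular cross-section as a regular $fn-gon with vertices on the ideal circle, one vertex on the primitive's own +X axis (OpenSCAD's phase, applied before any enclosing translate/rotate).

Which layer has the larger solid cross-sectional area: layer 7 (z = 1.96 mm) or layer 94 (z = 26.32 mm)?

layer 7 (z = 1.96 mm)

Layer 7 (z = 1.96): the cube is present — its section is the full 9.5×13.5 rectangle (area 128.25 mm²); the cylinder at (-2.5, 6) does not reach this height (z outside [3.5, 28.5]); the cube at (7.5, 12) is present — its section is the full 27×20 rectangle (area 540.00 mm²); Combining (union): the regions partially overlap — summed areas 668.25 mm² minus the doubly-counted overlap 3.00 mm² gives 665.25 mm² — area = 665.25 mm²; (whole slice rotated 45° about Z — lengths, areas and connectivity unchanged). So its area = 665.25 mm². Layer 94 (z = 26.32): the cube is not intersected at this z (z outside [0, 5]); the r=12 cylinder at (-2.5, 6) contributes a regular 16-gon of circumradius 12 (area = (16/2)·12.000²·sin(360°/16) = 440.85 mm²); the cube at (7.5, 12) does not reach this height (z outside [1.5, 26]); Combining (union): only the r=12 cylinder at (-2.5, 6) is present, so the union is just that shape — area = 440.85 mm²; (rotated 45° about Z; rotation is an isometry so areas/perimeters/island counts are preserved). So its area = 440.85 mm². Layer 7 is larger (665.25 vs 440.85 mm²).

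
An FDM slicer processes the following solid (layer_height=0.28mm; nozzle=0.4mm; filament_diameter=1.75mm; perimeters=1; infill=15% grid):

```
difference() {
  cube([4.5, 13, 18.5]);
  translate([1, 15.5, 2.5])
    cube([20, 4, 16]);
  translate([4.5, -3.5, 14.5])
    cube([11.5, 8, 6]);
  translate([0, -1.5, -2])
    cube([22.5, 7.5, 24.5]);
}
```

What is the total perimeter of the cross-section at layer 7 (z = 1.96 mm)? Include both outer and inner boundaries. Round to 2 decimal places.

23.00 mm

At z = 1.96 mm: the cube is present — its section is the full 4.5×13 rectangle (perimeter 35.00 mm); the cube at (1, 15.5) does not reach this height (z outside [2.5, 18.5]); the cube at (4.5, -3.5) is absent (z outside [14.5, 20.5]); the cube at (0, -1.5) is present — its section is the full 22.5×7.5 rectangle (perimeter 60.00 mm); Taking the first minus the rest: starting from the 4.5×13 cube, the 22.5×7.5 cube at (0, -1.5) partially overlaps it — only the 27.00 mm² overlap (of its 168.75 mm²) is removed, clipping the outline — boundary = 23.00 mm. Overall, the cross-section is a single solid region. Total boundary length (outer) = 23.00 mm.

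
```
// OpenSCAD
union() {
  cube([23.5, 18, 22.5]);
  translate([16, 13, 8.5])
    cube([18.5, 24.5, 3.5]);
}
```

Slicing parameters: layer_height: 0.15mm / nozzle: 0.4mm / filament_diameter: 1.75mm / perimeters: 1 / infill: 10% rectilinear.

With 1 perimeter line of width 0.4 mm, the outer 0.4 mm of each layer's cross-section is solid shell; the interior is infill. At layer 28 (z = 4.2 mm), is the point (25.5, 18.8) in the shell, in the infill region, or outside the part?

outside

At z = 4.2 mm: the cube (footprint 23.5×18) is included at this height; the cube at (16, 13) is not intersected at this z (z outside [8.5, 12]); Merging all regions: only the 23.5×18 cube is present, so the union is just that shape — 1 connected region. Overall, the cross-section is a single solid region. The nearest boundary edge runs (23.50, 0.00)→(23.50, 18.00); distance from the point to it = 2.15 mm. The point is not inside any of the regions above, so it lies outside the cross-section (2.15 mm from the nearest boundary).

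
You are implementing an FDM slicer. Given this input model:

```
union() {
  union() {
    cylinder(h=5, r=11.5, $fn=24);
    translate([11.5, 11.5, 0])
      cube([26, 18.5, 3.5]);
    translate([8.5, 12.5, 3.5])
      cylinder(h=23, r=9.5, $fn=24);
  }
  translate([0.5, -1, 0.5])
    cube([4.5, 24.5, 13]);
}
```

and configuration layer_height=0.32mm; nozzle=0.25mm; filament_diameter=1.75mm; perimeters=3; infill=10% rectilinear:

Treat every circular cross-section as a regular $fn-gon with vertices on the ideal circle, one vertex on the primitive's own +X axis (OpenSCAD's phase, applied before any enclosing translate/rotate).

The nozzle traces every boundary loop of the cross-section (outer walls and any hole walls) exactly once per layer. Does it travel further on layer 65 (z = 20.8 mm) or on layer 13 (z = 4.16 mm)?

Layer 65 (z = 20.8): the cylinder is not intersected at this z (z outside [0, 5]); the cube at (11.5, 11.5) does not reach this height (z outside [0, 3.5]); the cylinder at (8.5, 12.5): section is a regular 24-gon, circumradius r=9.5 (perimeter = 2·24·9.500·sin(180°/24) = 59.52 mm); Taking the union: only the r=9.5 cylinder at (8.5, 12.5) is present, so the union is just that shape — boundary = 59.52 mm; the cube at (0.5, -1) is not intersected at this z (z outside [0.5, 13.5]); Merging all regions: only that combined region is present, so the union is just that shape — boundary = 59.52 mm. So its perimeter = 59.52 mm. Layer 13 (z = 4.16): the r=11.5 cylinder contributes a regular 24-gon of circumradius 11.5 (perimeter = 2·24·11.500·sin(180°/24) = 72.05 mm); the cube at (11.5, 11.5) is not intersected at this z (z outside [0, 3.5]); the r=9.5 cylinder at (8.5, 12.5) contributes a regular 24-gon of circumradius 9.5 (perimeter = 2·24·9.500·sin(180°/24) = 59.52 mm); Combining (union): the regions partially overlap (shared area 56.70 mm²), so the edge portions inside another operand are dropped and the merged outline is re-measured after clipping — boundary = 99.83 mm; the cube at (0.5, -1) (footprint 4.5×24.5) is included at this height (perimeter 58.00 mm); Merging all regions: the regions partially overlap (shared area 93.60 mm²), so the edge portions inside another operand are dropped and the merged outline is re-measured after clipping — boundary = 106.60 mm. So its perimeter = 106.60 mm. Layer 13 is larger (106.60 vs 59.52 mm).

layer 13 (z = 4.16 mm)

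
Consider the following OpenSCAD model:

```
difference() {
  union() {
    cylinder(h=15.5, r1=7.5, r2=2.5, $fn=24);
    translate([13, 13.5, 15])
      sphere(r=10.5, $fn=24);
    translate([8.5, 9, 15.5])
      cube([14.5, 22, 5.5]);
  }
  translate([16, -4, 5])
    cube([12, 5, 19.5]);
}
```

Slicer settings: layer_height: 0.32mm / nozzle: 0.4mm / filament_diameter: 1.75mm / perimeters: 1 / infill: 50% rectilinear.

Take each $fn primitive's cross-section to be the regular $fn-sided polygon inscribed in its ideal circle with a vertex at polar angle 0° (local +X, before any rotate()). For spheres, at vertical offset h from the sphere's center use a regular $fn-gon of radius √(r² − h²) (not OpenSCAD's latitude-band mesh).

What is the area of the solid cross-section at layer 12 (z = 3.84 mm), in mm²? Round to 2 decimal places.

121.76 mm²

At z = 3.84 mm: the cone (r1=7.5→r2=2.5) has section circumradius 6.261 here — a regular 24-gon (area = (24/2)·6.261²·sin(360°/24) = 121.76 mm²); the sphere at (13, 13.5) is not intersected at this z (|z−center|=11.160 > r=10.5); the cube at (8.5, 9) is not intersected at this z (z outside [15.5, 21]); Combining (union): only the cone is present, so the union is just that shape — area = 121.76 mm²; the cube at (16, -4) does not reach this height (z outside [5, 24.5]); Subtracting the remaining from the first: none of the subtracted shapes is present at this height, so the result so far is unchanged — area = 121.76 mm². Overall, the cross-section is a single solid region. Net area = 121.76 mm².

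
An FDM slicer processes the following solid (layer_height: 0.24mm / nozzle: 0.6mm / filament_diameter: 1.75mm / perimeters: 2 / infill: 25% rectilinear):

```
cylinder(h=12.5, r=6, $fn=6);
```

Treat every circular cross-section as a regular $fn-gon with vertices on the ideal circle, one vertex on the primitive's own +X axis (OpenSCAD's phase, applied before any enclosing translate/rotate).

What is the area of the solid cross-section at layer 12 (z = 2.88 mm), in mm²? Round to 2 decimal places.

At z = 2.88 mm: the r=6 cylinder gives a regular 6-gon of circumradius 6 (constant along its height) (area = (6/2)·6.000²·sin(360°/6) = 93.53 mm²). Overall, the cross-section is a single solid region. Net area = 93.53 mm².

93.53 mm²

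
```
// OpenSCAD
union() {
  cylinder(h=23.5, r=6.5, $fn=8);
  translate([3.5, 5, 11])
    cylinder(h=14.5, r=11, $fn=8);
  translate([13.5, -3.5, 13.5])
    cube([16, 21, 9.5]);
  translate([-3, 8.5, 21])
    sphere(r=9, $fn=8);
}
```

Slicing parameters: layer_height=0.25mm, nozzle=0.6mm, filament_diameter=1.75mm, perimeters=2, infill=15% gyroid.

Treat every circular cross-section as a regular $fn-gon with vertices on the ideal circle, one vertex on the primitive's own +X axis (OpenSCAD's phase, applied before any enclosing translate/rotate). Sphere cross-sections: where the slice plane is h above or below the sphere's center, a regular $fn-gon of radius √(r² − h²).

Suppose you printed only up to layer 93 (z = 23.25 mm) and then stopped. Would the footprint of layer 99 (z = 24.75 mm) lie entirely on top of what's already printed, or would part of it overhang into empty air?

Compare the two slices. At z = 23.25: the r=6.5 cylinder gives a regular 8-gon of circumradius 6.5 (constant along its height) (area = (8/2)·6.500²·sin(360°/8) = 119.50 mm²); the cylinder at (3.5, 5): section is a regular 8-gon, circumradius r=11 (area = (8/2)·11.000²·sin(360°/8) = 342.24 mm²); the cube at (13.5, -3.5) is absent (z outside [13.5, 23]); the r=9 sphere at (-3, 8.5) contributes a regular 8-gon of circumradius √(9²−2.25²) = 8.714 (area = (8/2)·8.714²·sin(360°/8) = 214.78 mm²); Combining (union): the regions partially overlap — summed areas 676.52 mm² minus the doubly-counted overlap 241.40 mm² gives 435.12 mm² — area = 435.12 mm². At z = 24.75: the cylinder is absent (z outside [0, 23.5]); the r=11 cylinder at (3.5, 5) gives a regular 8-gon of circumradius 11 (constant along its height) (area = (8/2)·11.000²·sin(360°/8) = 342.24 mm²); the cube at (13.5, -3.5) does not reach this height (z outside [13.5, 23]); the r=9 sphere at (-3, 8.5) contributes a regular 8-gon of circumradius √(9²−3.75²) = 8.182 (area = (8/2)·8.182²·sin(360°/8) = 189.33 mm²); Taking the union: the regions partially overlap — summed areas 531.57 mm² minus the doubly-counted overlap 125.49 mm² gives 406.08 mm² — area = 406.08 mm². Checking containment: the cross-section at z = 24.75 is a subset of the cross-section at z = 23.25.

entirely on top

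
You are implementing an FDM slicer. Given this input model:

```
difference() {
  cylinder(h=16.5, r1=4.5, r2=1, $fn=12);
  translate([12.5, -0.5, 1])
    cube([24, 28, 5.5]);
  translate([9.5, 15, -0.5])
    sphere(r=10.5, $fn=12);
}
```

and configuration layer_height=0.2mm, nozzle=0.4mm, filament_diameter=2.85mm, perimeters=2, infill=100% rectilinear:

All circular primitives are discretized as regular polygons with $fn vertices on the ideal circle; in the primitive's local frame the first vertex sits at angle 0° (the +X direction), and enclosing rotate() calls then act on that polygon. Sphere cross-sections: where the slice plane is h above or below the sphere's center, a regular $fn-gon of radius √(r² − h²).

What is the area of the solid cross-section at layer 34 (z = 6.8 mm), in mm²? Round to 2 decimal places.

28.05 mm²

At z = 6.8 mm: the cone contributes a regular 12-gon of circumradius 3.058 (interpolated between r1=4.5 and r2=1 at t=0.412) (area = (12/2)·3.058²·sin(360°/12) = 28.05 mm²); the cube at (12.5, -0.5) is absent (z outside [1, 6.5]); the r=10.5 sphere at (9.5, 15) contributes a regular 12-gon of circumradius √(10.5²−7.3²) = 7.547 (area = (12/2)·7.547²·sin(360°/12) = 170.88 mm²); Subtracting the remaining from the first: starting from the cone (28.05 mm²), the r=10.5 sphere at (9.5, 15) misses the remaining region (no effect) — area = 28.05 mm². Overall, the cross-section is a single solid region. Net area = 28.05 mm².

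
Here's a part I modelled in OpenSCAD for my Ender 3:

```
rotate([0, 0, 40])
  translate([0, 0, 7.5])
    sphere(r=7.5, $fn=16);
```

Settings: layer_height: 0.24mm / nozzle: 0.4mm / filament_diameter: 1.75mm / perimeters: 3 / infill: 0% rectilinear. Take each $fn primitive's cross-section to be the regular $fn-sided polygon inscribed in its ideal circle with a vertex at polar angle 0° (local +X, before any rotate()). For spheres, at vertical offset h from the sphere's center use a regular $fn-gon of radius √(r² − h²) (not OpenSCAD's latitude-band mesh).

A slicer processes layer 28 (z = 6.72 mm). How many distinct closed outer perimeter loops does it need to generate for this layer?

At z = 6.72 mm: the r=7.5 sphere slices to a regular 16-gon of circumradius 7.459 (√(r²−h²) with h=0.78 from center); (rotated 40° about Z; rotation is an isometry so areas/perimeters/island counts are preserved). The result has 1 disconnected region.

1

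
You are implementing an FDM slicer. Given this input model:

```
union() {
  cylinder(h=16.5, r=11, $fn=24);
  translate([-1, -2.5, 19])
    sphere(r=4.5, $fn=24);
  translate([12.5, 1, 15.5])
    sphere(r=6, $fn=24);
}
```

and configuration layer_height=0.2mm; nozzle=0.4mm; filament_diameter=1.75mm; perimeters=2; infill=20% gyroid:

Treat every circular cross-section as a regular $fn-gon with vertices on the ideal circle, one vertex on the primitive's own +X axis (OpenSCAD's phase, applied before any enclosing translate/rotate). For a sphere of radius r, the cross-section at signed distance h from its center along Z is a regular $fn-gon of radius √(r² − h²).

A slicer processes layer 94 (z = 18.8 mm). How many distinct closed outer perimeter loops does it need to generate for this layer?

At z = 18.8 mm: the cylinder does not reach this height (z outside [0, 16.5]); the r=4.5 sphere at (-1, -2.5) contributes a regular 24-gon of circumradius √(4.5²−0.2²) = 4.496; the r=6 sphere at (12.5, 1) slices to a regular 24-gon of circumradius 5.011 (√(r²−h²) with h=3.3 from center); Taking the union: the 2 present regions are separate (no shared area or edge), so areas and boundary lengths simply add and each stays a separate island — 2 connected regions. The result has 2 disconnected regions.

2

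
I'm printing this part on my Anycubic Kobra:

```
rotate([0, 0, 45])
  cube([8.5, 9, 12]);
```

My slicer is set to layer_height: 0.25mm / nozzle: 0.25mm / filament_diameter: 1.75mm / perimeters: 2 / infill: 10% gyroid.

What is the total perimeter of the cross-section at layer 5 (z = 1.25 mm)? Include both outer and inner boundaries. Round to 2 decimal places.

At z = 1.25 mm: the cube (footprint 8.5×9) is included at this height (perimeter 35.00 mm); (whole slice rotated 45° about Z — lengths, areas and connectivity unchanged). Overall, the cross-section is a single solid region. Total boundary length (outer) = 35.00 mm.

35.00 mm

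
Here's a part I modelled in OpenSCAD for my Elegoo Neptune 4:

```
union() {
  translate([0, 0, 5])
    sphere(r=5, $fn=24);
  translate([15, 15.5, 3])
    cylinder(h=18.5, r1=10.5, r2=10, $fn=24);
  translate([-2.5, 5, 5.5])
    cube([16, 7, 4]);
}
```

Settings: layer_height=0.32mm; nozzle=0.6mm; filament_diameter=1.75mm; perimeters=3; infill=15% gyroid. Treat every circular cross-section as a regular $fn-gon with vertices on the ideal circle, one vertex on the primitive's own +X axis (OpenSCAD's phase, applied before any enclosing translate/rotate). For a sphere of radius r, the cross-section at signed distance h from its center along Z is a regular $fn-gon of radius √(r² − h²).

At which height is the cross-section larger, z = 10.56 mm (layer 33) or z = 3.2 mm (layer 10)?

layer 10 (z = 3.2 mm)

Layer 33 (z = 10.56): the sphere is not intersected at this z (|z−center|=5.560 > r=5); the cone at (15, 15.5): at t=0.409 of its height the radius interpolates to r₁+(r₂−r₁)t = 10.296, giving a regular 24-gon of that circumradius (area = (24/2)·10.296²·sin(360°/24) = 329.22 mm²); the cube at (-2.5, 5) is not intersected at this z (z outside [5.5, 9.5]); Taking the union: only the cone at (15, 15.5) is present, so the union is just that shape — area = 329.22 mm². So its area = 329.22 mm². Layer 10 (z = 3.2): the r=5 sphere contributes a regular 24-gon of circumradius √(5²−1.8²) = 4.665 (area = (24/2)·4.665²·sin(360°/24) = 67.58 mm²); the cone at (15, 15.5) (r1=10.5→r2=10) has section circumradius 10.495 here — a regular 24-gon (area = (24/2)·10.495²·sin(360°/24) = 342.07 mm²); the cube at (-2.5, 5) does not reach this height (z outside [5.5, 9.5]); Combining (union): the 2 present regions are separate (no shared area or edge), so areas and boundary lengths simply add and each stays a separate island — area = 409.65 mm². So its area = 409.65 mm². Layer 10 is larger (409.65 vs 329.22 mm²).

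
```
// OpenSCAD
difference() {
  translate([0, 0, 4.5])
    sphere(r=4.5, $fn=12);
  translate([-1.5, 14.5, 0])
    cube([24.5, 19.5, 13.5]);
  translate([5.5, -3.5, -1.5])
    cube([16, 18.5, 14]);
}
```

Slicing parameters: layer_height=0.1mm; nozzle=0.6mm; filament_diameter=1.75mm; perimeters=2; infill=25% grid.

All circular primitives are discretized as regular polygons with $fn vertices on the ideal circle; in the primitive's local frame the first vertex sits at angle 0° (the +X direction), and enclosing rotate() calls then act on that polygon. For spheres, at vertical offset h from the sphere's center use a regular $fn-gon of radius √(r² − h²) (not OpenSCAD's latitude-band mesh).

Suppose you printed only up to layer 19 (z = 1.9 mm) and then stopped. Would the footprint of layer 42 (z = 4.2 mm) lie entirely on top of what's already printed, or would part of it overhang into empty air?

part overhangs

Compare the two slices. At z = 1.9: the r=4.5 sphere contributes a regular 12-gon of circumradius √(4.5²−2.6²) = 3.673 (area = (12/2)·3.673²·sin(360°/12) = 40.47 mm²); the 24.5×19.5 cube at (-1.5, 14.5) contributes its full rectangle (area 477.75 mm²); the 16×18.5 cube at (5.5, -3.5) contributes its full rectangle (area 296.00 mm²); Subtracting the remaining from the first: starting from the r=4.5 sphere (40.47 mm²), the 24.5×19.5 cube at (-1.5, 14.5) misses the remaining region (no effect); the 16×18.5 cube at (5.5, -3.5) misses the remaining region (no effect) — area = 40.47 mm². At z = 4.2: the sphere: section is a regular 12-gon, circumradius = √(r²−h²) = √(4.5²−0.3²) = 4.490 (area = (12/2)·4.490²·sin(360°/12) = 60.48 mm²); the cube at (-1.5, 14.5) (footprint 24.5×19.5) is included at this height (area 477.75 mm²); the cube at (5.5, -3.5) (footprint 16×18.5) is included at this height (area 296.00 mm²); After the difference (first − rest): starting from the r=4.5 sphere (60.48 mm²), the 24.5×19.5 cube at (-1.5, 14.5) misses the remaining region (no effect); the 16×18.5 cube at (5.5, -3.5) misses the remaining region (no effect) — area = 60.48 mm². Checking containment: at z = 4.2 the cross-section extends beyond the z = 1.9 cross-section by about 20.01 mm².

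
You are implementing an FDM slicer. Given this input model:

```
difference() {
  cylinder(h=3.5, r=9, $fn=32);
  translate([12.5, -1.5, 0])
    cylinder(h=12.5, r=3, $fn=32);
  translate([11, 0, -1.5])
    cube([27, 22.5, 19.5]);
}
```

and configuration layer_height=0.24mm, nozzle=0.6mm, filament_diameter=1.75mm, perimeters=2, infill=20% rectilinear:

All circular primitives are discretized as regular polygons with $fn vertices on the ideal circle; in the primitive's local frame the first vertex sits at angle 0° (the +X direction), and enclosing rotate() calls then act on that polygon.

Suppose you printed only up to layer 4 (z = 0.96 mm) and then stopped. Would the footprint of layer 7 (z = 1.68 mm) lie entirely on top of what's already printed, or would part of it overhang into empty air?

Compare the two slices. At z = 0.96: the r=9 cylinder gives a regular 32-gon of circumradius 9 (constant along its height) (area = (32/2)·9.000²·sin(360°/32) = 252.84 mm²); the r=3 cylinder at (12.5, -1.5) contributes a regular 32-gon of circumradius 3 (area = (32/2)·3.000²·sin(360°/32) = 28.09 mm²); the cube at (11, 0) (footprint 27×22.5) is included at this height (area 607.50 mm²); After the difference (first − rest): starting from the r=9 cylinder (252.84 mm²), the r=3 cylinder at (12.5, -1.5) misses the remaining region (no effect); the 27×22.5 cube at (11, 0) misses the remaining region (no effect) — area = 252.84 mm². At z = 1.68: the r=9 cylinder contributes a regular 32-gon of circumradius 9 (area = (32/2)·9.000²·sin(360°/32) = 252.84 mm²); the r=3 cylinder at (12.5, -1.5) gives a regular 32-gon of circumradius 3 (constant along its height) (area = (32/2)·3.000²·sin(360°/32) = 28.09 mm²); the cube at (11, 0) is present — its section is the full 27×22.5 rectangle (area 607.50 mm²); Taking the first minus the rest: starting from the r=9 cylinder (252.84 mm²), the r=3 cylinder at (12.5, -1.5) misses the remaining region (no effect); the 27×22.5 cube at (11, 0) misses the remaining region (no effect) — area = 252.84 mm². Checking containment: the cross-section at z = 1.68 is a subset of the cross-section at z = 0.96.

entirely on top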